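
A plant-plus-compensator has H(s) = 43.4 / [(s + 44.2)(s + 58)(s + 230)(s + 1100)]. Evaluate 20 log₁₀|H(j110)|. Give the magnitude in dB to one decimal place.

|j110 + 44.2| = √(110² + 44.2²) = 118.5
|j110 + 58| = √(110² + 58²) = 124.4
|j110 + 230| = √(110² + 230²) = 255
|j110 + 1100| = √(110² + 1100²) = 1105
|H(j110)| = 43.4 / (118.5 × 124.4 × 255 × 1105) = 1.0445e-08
20 log₁₀(1.0445e-08) = -159.62 dB

-159.6 dB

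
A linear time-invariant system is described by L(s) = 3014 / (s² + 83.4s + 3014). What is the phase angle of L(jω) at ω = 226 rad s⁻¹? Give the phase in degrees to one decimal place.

-158.6 deg

∠[(j226)² + 83.4(j226) + 3014] = ∠[-48062 + j18848] = 158.59°
∠L(j226) = −158.59° = -158.59°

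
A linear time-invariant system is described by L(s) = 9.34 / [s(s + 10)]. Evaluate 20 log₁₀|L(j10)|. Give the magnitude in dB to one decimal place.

-23.6 dB

|j10 + 10| = √(10² + 10²) = 14.14
|j10| = 10
|L(j10)| = 9.34 / (14.14 × 10) = 0.066044
20 log₁₀(0.066044) = -23.60 dB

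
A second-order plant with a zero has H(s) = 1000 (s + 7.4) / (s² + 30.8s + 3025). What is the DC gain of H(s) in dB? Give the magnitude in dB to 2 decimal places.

7.77 dB

H(0) = 1000 × 7.4 / 3025 = 2.4463
20 log₁₀(2.4463) = 7.770 dB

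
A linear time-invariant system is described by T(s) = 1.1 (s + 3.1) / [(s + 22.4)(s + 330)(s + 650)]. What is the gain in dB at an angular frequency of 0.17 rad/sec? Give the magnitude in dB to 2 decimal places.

-122.97 dB

|j0.17 + 3.1| = √(0.17² + 3.1²) = 3.105
|j0.17 + 22.4| = √(0.17² + 22.4²) = 22.4
|j0.17 + 330| = √(0.17² + 330²) = 330
|j0.17 + 650| = √(0.17² + 650²) = 650
|T(j0.17)| = 1.1 × 3.105 / (22.4 × 330 × 650) = 7.1075e-07
20 log₁₀(7.1075e-07) = -122.966 dB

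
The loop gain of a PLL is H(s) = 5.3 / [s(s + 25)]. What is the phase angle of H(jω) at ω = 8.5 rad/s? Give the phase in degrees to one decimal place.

-108.8°

∠(j8.5 + 25) = arctan(8.5/25) = 18.78°
∠(j8.5) = 90.00°
∠H(j8.5) = − (18.78° + 90.00°) = -108.78°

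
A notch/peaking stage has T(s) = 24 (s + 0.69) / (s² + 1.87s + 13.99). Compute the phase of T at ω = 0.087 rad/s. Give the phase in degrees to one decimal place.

6.5°

∠(j0.087 + 0.69) = arctan(0.087/0.69) = 7.19°
∠[(j0.087)² + 1.87(j0.087) + 13.99] = ∠[13.982 + j0.16269] = 0.67°
∠T(j0.087) = 7.19° − 0.67° = 6.52°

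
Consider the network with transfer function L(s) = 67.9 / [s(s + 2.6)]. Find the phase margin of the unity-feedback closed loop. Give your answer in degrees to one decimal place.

Gain crossover: |L(jω)| = 1 at ω ≈ 8.04 rad/sec.
∠L(j8.04) = −90° − arctan(8.04/2.6) ≈ -162.07°
PM = 180° + (-162.07°) = 17.93°

17.9 deg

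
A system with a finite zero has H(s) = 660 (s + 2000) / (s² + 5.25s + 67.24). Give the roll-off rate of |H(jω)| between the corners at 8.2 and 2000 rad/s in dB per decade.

In this band the factors already past their corner are: complex pole pair at ωₙ ≈ 8.2; net slope = -40 dB/decade.

-40 dB/decade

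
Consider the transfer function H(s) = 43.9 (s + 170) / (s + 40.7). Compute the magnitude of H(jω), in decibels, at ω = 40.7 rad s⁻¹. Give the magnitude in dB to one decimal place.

|j40.7 + 170| = √(40.7² + 170²) = 174.8
|j40.7 + 40.7| = √(40.7² + 40.7²) = 57.56
|H(j40.7)| = 43.9 × 174.8 / 57.56 = 133.32
20 log₁₀(133.32) = 42.50 dB

42.5 dB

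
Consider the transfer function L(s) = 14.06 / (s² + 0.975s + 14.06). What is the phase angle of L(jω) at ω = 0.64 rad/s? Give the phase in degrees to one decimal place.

∠[(j0.64)² + 0.975(j0.64) + 14.06] = ∠[13.65 + j0.624] = 2.62°
∠L(j0.64) = −2.62° = -2.62°

-2.6°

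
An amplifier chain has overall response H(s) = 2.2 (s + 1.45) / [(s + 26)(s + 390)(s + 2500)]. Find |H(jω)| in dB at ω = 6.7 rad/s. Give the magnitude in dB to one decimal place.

-124.8 dB

|j6.7 + 1.45| = √(6.7² + 1.45²) = 6.855
|j6.7 + 26| = √(6.7² + 26²) = 26.85
|j6.7 + 390| = √(6.7² + 390²) = 390.1
|j6.7 + 2500| = √(6.7² + 2500²) = 2500
|H(j6.7)| = 2.2 × 6.855 / (26.85 × 390.1 × 2500) = 5.7601e-07
20 log₁₀(5.7601e-07) = -124.79 dB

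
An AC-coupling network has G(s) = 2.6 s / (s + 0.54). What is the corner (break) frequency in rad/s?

The single real pole at s = −0.54 gives a corner at ω = 0.54 rad/s.

0.54 rad/s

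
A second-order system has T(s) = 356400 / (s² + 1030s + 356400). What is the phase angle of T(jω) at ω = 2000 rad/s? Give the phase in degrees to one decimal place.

∠[(j2000)² + 1030(j2000) + 356400] = ∠[-3.6436e+06 + j2.06e+06] = 150.52°
∠T(j2000) = −150.52° = -150.52°

-150.5 deg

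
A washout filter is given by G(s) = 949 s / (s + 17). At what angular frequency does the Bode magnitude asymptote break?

The single real pole at s = −17 gives a corner at ω = 17 rad/s.

17 rad/s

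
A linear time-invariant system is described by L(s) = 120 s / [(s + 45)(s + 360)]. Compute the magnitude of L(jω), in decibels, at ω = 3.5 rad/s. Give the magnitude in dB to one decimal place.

-31.8 dB

|j3.5| = 3.5
|j3.5 + 45| = √(3.5² + 45²) = 45.14
|j3.5 + 360| = √(3.5² + 360²) = 360
|L(j3.5)| = 120 × 3.5 / (45.14 × 360) = 0.025847
20 log₁₀(0.025847) = -31.75 dB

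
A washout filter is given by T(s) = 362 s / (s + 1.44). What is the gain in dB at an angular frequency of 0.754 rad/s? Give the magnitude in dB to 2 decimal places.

44.50 dB

|j0.754| = 0.754
|j0.754 + 1.44| = √(0.754² + 1.44²) = 1.625
|T(j0.754)| = 362 × 0.754 / 1.625 = 167.92
20 log₁₀(167.92) = 44.502 dB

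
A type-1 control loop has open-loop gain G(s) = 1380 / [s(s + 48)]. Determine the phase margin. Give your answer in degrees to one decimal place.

Gain crossover: |G(jω)| = 1 at ω ≈ 25.4 rad s⁻¹.
∠G(j25.4) = −90° − arctan(25.4/48) ≈ -117.90°
PM = 180° + (-117.90°) = 62.10°

62.1°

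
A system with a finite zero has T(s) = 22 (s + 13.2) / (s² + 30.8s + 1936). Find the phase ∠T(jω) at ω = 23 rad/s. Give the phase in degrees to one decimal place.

33.4°

∠(j23 + 13.2) = arctan(23/13.2) = 60.15°
∠[(j23)² + 30.8(j23) + 1936] = ∠[1407 + j708.4] = 26.72°
∠T(j23) = 60.15° − 26.72° = 33.42°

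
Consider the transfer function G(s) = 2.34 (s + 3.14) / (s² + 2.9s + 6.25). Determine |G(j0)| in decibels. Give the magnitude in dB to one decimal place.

1.4 dB

G(0) = 2.34 × 3.14 / 6.25 = 1.1756
20 log₁₀(1.1756) = 1.41 dB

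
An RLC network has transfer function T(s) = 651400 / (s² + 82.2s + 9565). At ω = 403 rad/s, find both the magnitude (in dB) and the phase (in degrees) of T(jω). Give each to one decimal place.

|(j403)² + 82.2(j403) + 9565| = |-1.5284e+05 + j33127| = 1.564e+05
|T(j403)| = 651400 / 1.564e+05 = 4.1652
20 log₁₀(4.1652) = 12.39 dB
∠[(j403)² + 82.2(j403) + 9565] = ∠[-1.5284e+05 + j33127] = 167.77°
∠T(j403) = −167.77° = -167.77°

|T| = 12.4 dB, ∠T = -167.8°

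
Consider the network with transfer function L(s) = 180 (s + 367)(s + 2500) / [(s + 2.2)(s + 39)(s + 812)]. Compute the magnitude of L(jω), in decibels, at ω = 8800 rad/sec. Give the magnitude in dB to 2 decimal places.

-33.48 dB

|j8800 + 367| = √(8800² + 367²) = 8808
|j8800 + 2500| = √(8800² + 2500²) = 9148
|j8800 + 2.2| = √(8800² + 2.2²) = 8800
|j8800 + 39| = √(8800² + 39²) = 8800
|j8800 + 812| = √(8800² + 812²) = 8837
|L(j8800)| = 180 × 8808 × 9148 / (8800 × 8800 × 8837) = 0.021192
20 log₁₀(0.021192) = -33.476 dB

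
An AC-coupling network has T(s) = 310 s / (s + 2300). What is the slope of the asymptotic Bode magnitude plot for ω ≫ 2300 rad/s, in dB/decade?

0 dB/decade

With 1 zero and 1 pole, the high-frequency asymptotic slope is 20 × (1 − 1) = 0 dB/decade.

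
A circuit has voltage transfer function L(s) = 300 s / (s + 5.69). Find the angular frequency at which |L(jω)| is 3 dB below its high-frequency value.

For a single-pole high-pass, the −3 dB point is at the pole: ω = 5.69 rad/s.

5.69 rad/s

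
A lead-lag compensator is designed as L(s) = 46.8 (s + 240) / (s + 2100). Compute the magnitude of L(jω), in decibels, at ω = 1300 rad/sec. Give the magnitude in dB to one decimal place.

28.0 dB

|j1300 + 240| = √(1300² + 240²) = 1322
|j1300 + 2100| = √(1300² + 2100²) = 2470
|L(j1300)| = 46.8 × 1322 / 2470 = 25.05
20 log₁₀(25.05) = 27.98 dB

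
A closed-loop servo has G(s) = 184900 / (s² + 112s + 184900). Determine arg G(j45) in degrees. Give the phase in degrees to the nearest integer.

-2 deg

∠[(j45)² + 112(j45) + 184900] = ∠[1.8288e+05 + j5040] = 1.58°
∠G(j45) = −1.58° = -1.58°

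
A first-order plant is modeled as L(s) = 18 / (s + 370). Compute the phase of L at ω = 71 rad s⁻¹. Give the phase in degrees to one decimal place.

∠(j71 + 370) = arctan(71/370) = 10.86°
∠L(j71) = −10.86° = -10.86°

-10.9 deg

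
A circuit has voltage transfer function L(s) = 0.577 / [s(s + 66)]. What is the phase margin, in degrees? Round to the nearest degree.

90°

Gain crossover: |L(jω)| = 1 at ω ≈ 0.00874 rad/s.
∠L(j0.00874) = −90° − arctan(0.00874/66) ≈ -90.01°
PM = 180° + (-90.01°) = 89.99°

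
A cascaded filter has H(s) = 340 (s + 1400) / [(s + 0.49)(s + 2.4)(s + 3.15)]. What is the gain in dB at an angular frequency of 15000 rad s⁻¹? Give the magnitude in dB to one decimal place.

|j15000 + 1400| = √(15000² + 1400²) = 1.507e+04
|j15000 + 0.49| = √(15000² + 0.49²) = 1.5e+04
|j15000 + 2.4| = √(15000² + 2.4²) = 1.5e+04
|j15000 + 3.15| = √(15000² + 3.15²) = 1.5e+04
|H(j15000)| = 340 × 1.507e+04 / (1.5e+04 × 1.5e+04 × 1.5e+04) = 1.5177e-06
20 log₁₀(1.5177e-06) = -116.38 dB

-116.4 dB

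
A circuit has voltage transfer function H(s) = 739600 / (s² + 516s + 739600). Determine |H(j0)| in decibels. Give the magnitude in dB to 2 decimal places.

0.00 dB

H(0) = 739600 / 739600 = 1
20 log₁₀(1) = 0.000 dB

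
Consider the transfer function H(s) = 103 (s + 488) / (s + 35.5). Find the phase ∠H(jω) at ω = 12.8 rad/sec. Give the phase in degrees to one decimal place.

∠(j12.8 + 488) = arctan(12.8/488) = 1.50°
∠(j12.8 + 35.5) = arctan(12.8/35.5) = 19.83°
∠H(j12.8) = 1.50° − 19.83° = -18.32°

-18.3°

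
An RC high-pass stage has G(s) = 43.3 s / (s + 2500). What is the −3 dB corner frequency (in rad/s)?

2500 rad/s

For a single-pole high-pass, the −3 dB point is at the pole: ω = 2500 rad/s.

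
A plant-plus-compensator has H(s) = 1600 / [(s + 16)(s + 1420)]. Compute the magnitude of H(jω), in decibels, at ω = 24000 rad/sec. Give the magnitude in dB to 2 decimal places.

-111.14 dB

|j24000 + 16| = √(24000² + 16²) = 2.4e+04
|j24000 + 1420| = √(24000² + 1420²) = 2.404e+04
|H(j24000)| = 1600 / (2.4e+04 × 2.404e+04) = 2.7729e-06
20 log₁₀(2.7729e-06) = -111.141 dB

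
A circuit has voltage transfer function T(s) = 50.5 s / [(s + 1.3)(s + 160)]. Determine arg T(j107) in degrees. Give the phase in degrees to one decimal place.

∠(j107) = 90.00°
∠(j107 + 1.3) = arctan(107/1.3) = 89.30°
∠(j107 + 160) = arctan(107/160) = 33.77°
∠T(j107) = 90.00° − (89.30° + 33.77°) = -33.08°

-33.1°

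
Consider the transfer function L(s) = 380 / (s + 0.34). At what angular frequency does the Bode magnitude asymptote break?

0.34 rad s⁻¹

The single real pole at s = −0.34 gives a corner at ω = 0.34 rad s⁻¹.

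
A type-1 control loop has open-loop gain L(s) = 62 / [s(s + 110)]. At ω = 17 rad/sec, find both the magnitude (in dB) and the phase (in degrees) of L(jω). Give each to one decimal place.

|j17 + 110| = √(17² + 110²) = 111.3
|j17| = 17
|L(j17)| = 62 / (111.3 × 17) = 0.032766
20 log₁₀(0.032766) = -29.69 dB
∠(j17 + 110) = arctan(17/110) = 8.79°
∠(j17) = 90.00°
∠L(j17) = − (8.79° + 90.00°) = -98.79°

|L| = -29.7 dB, ∠L = -98.8°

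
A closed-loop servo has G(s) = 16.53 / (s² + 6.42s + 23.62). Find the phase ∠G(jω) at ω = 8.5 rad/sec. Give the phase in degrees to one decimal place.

-131.7°

∠[(j8.5)² + 6.42(j8.5) + 23.62] = ∠[-48.63 + j54.57] = 131.71°
∠G(j8.5) = −131.71° = -131.71°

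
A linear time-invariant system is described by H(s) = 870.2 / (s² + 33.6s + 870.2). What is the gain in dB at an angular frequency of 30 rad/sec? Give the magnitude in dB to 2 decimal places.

|(j30)² + 33.6(j30) + 870.2| = |-29.8 + j1008| = 1008
|H(j30)| = 870.2 / 1008 = 0.86292
20 log₁₀(0.86292) = -1.281 dB

-1.28 dB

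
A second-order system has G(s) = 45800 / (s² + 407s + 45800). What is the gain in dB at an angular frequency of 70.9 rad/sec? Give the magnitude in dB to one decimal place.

-0.8 dB

|(j70.9)² + 407(j70.9) + 45800| = |40773 + j28856| = 4.995e+04
|G(j70.9)| = 45800 / 4.995e+04 = 0.91689
20 log₁₀(0.91689) = -0.75 dB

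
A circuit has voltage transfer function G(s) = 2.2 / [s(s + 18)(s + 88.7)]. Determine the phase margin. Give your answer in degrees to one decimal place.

Gain crossover: |G(jω)| = 1 at ω ≈ 0.00138 rad s⁻¹.
∠G(j0.00138) = −90° − arctan(0.00138/18) − arctan(0.00138/88.7) ≈ -90.01°
PM = 180° + (-90.01°) = 89.99°

90.0 deg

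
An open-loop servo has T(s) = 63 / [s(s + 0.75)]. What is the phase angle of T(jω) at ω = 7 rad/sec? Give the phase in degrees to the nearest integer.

∠(j7 + 0.75) = arctan(7/0.75) = 83.88°
∠(j7) = 90.00°
∠T(j7) = − (83.88° + 90.00°) = -173.88°

-174°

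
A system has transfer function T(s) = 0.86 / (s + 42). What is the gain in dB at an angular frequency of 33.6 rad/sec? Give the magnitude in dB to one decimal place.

-35.9 dB

|j33.6 + 42| = √(33.6² + 42²) = 53.79
|T(j33.6)| = 0.86 / 53.79 = 0.015989
20 log₁₀(0.015989) = -35.92 dB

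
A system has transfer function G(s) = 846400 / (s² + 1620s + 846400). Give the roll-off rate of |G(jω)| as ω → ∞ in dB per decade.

With 0 zeros and 2 poles, the high-frequency asymptotic slope is 20 × (0 − 2) = -40 dB/decade.

-40 dB/decade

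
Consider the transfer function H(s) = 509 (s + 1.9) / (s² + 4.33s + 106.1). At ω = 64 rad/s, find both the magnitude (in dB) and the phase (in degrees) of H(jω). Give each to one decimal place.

|H| = 18.2 dB, ∠H = -87.7°

|j64 + 1.9| = √(64² + 1.9²) = 64.03
|(j64)² + 4.33(j64) + 106.1| = |-3989.9 + j277.12| = 4000
|H(j64)| = 509 × 64.03 / 4000 = 8.1486
20 log₁₀(8.1486) = 18.22 dB
∠(j64 + 1.9) = arctan(64/1.9) = 88.30°
∠[(j64)² + 4.33(j64) + 106.1] = ∠[-3989.9 + j277.12] = 176.03°
∠H(j64) = 88.30° − 176.03° = -87.73°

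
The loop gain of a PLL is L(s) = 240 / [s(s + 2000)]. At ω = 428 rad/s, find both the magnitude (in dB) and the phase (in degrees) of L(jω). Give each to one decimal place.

|L| = -71.2 dB, ∠L = -102.1°

|j428 + 2000| = √(428² + 2000²) = 2045
|j428| = 428
|L(j428)| = 240 / (2045 × 428) = 0.00027417
20 log₁₀(0.00027417) = -71.24 dB
∠(j428 + 2000) = arctan(428/2000) = 12.08°
∠(j428) = 90.00°
∠L(j428) = − (12.08° + 90.00°) = -102.08°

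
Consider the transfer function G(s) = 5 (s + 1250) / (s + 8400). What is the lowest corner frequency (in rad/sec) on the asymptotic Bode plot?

Break frequencies occur at each pole and zero magnitude: 1250 rad/sec, 8400 rad/sec.
The lowest is 1250 rad/sec.

1250 rad/sec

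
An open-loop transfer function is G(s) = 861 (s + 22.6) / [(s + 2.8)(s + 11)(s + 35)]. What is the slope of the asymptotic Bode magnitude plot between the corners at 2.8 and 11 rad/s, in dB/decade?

In this band the factors already past their corner are: pole at 2.8; net slope = -20 dB/decade.

-20 dB/decade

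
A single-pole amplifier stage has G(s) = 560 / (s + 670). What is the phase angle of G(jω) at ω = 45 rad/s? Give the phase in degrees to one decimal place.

∠(j45 + 670) = arctan(45/670) = 3.84°
∠G(j45) = −3.84° = -3.84°

-3.8 deg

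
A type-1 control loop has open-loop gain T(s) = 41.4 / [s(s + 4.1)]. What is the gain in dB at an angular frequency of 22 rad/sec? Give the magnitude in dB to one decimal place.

|j22 + 4.1| = √(22² + 4.1²) = 22.38
|j22| = 22
|T(j22)| = 41.4 / (22.38 × 22) = 0.084089
20 log₁₀(0.084089) = -21.51 dB

-21.5 dB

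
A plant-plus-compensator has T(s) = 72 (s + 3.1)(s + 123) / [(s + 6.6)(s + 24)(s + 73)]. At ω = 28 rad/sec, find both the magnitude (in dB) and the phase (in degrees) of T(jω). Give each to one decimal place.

|T| = 9.8 dB, ∠T = -50.6°

|j28 + 3.1| = √(28² + 3.1²) = 28.17
|j28 + 123| = √(28² + 123²) = 126.1
|j28 + 6.6| = √(28² + 6.6²) = 28.77
|j28 + 24| = √(28² + 24²) = 36.88
|j28 + 73| = √(28² + 73²) = 78.19
|T(j28)| = 72 × 28.17 × 126.1 / (28.77 × 36.88 × 78.19) = 3.0847
20 log₁₀(3.0847) = 9.78 dB
∠(j28 + 3.1) = arctan(28/3.1) = 83.68°
∠(j28 + 123) = arctan(28/123) = 12.82°
∠(j28 + 6.6) = arctan(28/6.6) = 76.74°
∠(j28 + 24) = arctan(28/24) = 49.40°
∠(j28 + 73) = arctan(28/73) = 20.98°
∠T(j28) = 83.68° + 12.82° − (76.74° + 49.40° + 20.98°) = -50.61°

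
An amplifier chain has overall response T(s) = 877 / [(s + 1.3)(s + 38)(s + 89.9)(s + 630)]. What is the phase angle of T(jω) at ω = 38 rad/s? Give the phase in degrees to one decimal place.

∠(j38 + 1.3) = arctan(38/1.3) = 88.04°
∠(j38 + 38) = arctan(38/38) = 45.00°
∠(j38 + 89.9) = arctan(38/89.9) = 22.91°
∠(j38 + 630) = arctan(38/630) = 3.45°
∠T(j38) = − (88.04° + 45.00° + 22.91° + 3.45°) = -159.41°

-159.4°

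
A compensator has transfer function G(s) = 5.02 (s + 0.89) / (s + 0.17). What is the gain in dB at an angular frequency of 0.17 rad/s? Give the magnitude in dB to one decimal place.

|j0.17 + 0.89| = √(0.17² + 0.89²) = 0.9061
|j0.17 + 0.17| = √(0.17² + 0.17²) = 0.2404
|G(j0.17)| = 5.02 × 0.9061 / 0.2404 = 18.92
20 log₁₀(18.92) = 25.54 dB

25.5 dB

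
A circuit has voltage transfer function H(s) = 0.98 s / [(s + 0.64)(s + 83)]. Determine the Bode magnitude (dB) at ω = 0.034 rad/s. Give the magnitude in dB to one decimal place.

-64.1 dB

|j0.034| = 0.034
|j0.034 + 0.64| = √(0.034² + 0.64²) = 0.6409
|j0.034 + 83| = √(0.034² + 83²) = 83
|H(j0.034)| = 0.98 × 0.034 / (0.6409 × 83) = 0.00062638
20 log₁₀(0.00062638) = -64.06 dB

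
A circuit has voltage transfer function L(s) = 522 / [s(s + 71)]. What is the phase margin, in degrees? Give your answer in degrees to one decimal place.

84.1°

Gain crossover: |L(jω)| = 1 at ω ≈ 7.31 rad s⁻¹.
∠L(j7.31) = −90° − arctan(7.31/71) ≈ -95.88°
PM = 180° + (-95.88°) = 84.12°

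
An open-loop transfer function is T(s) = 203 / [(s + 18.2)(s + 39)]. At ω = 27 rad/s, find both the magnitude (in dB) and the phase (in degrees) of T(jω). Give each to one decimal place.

|j27 + 18.2| = √(27² + 18.2²) = 32.56
|j27 + 39| = √(27² + 39²) = 47.43
|T(j27)| = 203 / (32.56 × 47.43) = 0.13143
20 log₁₀(0.13143) = -17.63 dB
∠(j27 + 18.2) = arctan(27/18.2) = 56.02°
∠(j27 + 39) = arctan(27/39) = 34.70°
∠T(j27) = − (56.02° + 34.70°) = -90.71°

|T| = -17.6 dB, ∠T = -90.7°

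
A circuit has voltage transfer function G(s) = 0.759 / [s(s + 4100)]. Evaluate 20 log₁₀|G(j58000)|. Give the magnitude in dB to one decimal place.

|j58000 + 4100| = √(58000² + 4100²) = 5.814e+04
|j58000| = 5.8e+04
|G(j58000)| = 0.759 / (5.814e+04 × 5.8e+04) = 2.2506e-10
20 log₁₀(2.2506e-10) = -192.95 dB

-193.0 dB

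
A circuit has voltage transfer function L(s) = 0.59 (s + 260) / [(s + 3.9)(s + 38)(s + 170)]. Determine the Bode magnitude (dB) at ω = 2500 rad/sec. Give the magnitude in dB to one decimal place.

-140.5 dB

|j2500 + 260| = √(2500² + 260²) = 2513
|j2500 + 3.9| = √(2500² + 3.9²) = 2500
|j2500 + 38| = √(2500² + 38²) = 2500
|j2500 + 170| = √(2500² + 170²) = 2506
|L(j2500)| = 0.59 × 2513 / (2500 × 2500 × 2506) = 9.4679e-08
20 log₁₀(9.4679e-08) = -140.47 dB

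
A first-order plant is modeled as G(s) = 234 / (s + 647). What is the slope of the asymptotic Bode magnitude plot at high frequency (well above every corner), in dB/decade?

With 0 zeros and 1 pole, the high-frequency asymptotic slope is 20 × (0 − 1) = -20 dB/decade.

-20 dB/decade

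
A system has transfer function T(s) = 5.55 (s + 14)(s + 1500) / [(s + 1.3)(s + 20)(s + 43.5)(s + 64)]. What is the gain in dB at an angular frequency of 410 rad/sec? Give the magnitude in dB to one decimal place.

|j410 + 14| = √(410² + 14²) = 410.2
|j410 + 1500| = √(410² + 1500²) = 1555
|j410 + 1.3| = √(410² + 1.3²) = 410
|j410 + 20| = √(410² + 20²) = 410.5
|j410 + 43.5| = √(410² + 43.5²) = 412.3
|j410 + 64| = √(410² + 64²) = 415
|T(j410)| = 5.55 × 410.2 × 1555 / (410 × 410.5 × 412.3 × 415) = 0.00012296
20 log₁₀(0.00012296) = -78.20 dB

-78.2 dB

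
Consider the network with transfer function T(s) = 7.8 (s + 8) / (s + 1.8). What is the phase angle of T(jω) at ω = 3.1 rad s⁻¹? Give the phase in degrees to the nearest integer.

∠(j3.1 + 8) = arctan(3.1/8) = 21.18°
∠(j3.1 + 1.8) = arctan(3.1/1.8) = 59.86°
∠T(j3.1) = 21.18° − 59.86° = -38.68°

-39°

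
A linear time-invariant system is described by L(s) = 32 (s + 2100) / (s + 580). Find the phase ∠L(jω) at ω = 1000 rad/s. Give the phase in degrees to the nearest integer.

∠(j1000 + 2100) = arctan(1000/2100) = 25.46°
∠(j1000 + 580) = arctan(1000/580) = 59.89°
∠L(j1000) = 25.46° − 59.89° = -34.42°

-34°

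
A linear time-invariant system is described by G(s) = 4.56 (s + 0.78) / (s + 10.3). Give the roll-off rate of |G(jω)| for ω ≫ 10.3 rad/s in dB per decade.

With 1 zero and 1 pole, the high-frequency asymptotic slope is 20 × (1 − 1) = 0 dB/decade.

0 dB/decade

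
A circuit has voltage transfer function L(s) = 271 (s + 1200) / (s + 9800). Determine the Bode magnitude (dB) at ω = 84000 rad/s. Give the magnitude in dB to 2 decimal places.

|j84000 + 1200| = √(84000² + 1200²) = 8.401e+04
|j84000 + 9800| = √(84000² + 9800²) = 8.457e+04
|L(j84000)| = 271 × 8.401e+04 / 8.457e+04 = 269.2
20 log₁₀(269.2) = 48.602 dB

48.60 dB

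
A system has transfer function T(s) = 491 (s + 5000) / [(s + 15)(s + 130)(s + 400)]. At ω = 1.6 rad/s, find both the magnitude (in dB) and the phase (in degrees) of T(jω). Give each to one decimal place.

|j1.6 + 5000| = √(1.6² + 5000²) = 5000
|j1.6 + 15| = √(1.6² + 15²) = 15.09
|j1.6 + 130| = √(1.6² + 130²) = 130
|j1.6 + 400| = √(1.6² + 400²) = 400
|T(j1.6)| = 491 × 5000 / (15.09 × 130 × 400) = 3.1294
20 log₁₀(3.1294) = 9.91 dB
∠(j1.6 + 5000) = arctan(1.6/5000) = 0.02°
∠(j1.6 + 15) = arctan(1.6/15) = 6.09°
∠(j1.6 + 130) = arctan(1.6/130) = 0.71°
∠(j1.6 + 400) = arctan(1.6/400) = 0.23°
∠T(j1.6) = 0.02° − (6.09° + 0.71° + 0.23°) = -7.00°

|T| = 9.9 dB, ∠T = -7.0°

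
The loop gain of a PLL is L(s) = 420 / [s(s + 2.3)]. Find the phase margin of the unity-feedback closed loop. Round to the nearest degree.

6°

Gain crossover: |L(jω)| = 1 at ω ≈ 20.4 rad s⁻¹.
∠L(j20.4) = −90° − arctan(20.4/2.3) ≈ -173.58°
PM = 180° + (-173.58°) = 6.42°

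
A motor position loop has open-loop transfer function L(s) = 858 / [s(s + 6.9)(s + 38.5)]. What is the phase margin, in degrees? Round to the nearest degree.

Gain crossover: |L(jω)| = 1 at ω ≈ 2.96 rad/sec.
∠L(j2.96) = −90° − arctan(2.96/6.9) − arctan(2.96/38.5) ≈ -117.61°
PM = 180° + (-117.61°) = 62.39°

62°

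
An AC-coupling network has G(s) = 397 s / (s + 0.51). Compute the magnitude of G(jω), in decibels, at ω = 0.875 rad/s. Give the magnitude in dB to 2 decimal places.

|j0.875| = 0.875
|j0.875 + 0.51| = √(0.875² + 0.51²) = 1.013
|G(j0.875)| = 397 × 0.875 / 1.013 = 342.99
20 log₁₀(342.99) = 50.706 dB

50.71 dB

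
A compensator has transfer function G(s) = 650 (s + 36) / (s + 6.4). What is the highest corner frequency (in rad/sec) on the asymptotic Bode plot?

36 rad/sec

Break frequencies occur at each pole and zero magnitude: 6.4 rad/sec, 36 rad/sec.
The highest is 36 rad/sec.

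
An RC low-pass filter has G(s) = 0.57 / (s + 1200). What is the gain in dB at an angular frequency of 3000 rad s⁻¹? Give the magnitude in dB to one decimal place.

-75.1 dB

|j3000 + 1200| = √(3000² + 1200²) = 3231
|G(j3000)| = 0.57 / 3231 = 0.00017641
20 log₁₀(0.00017641) = -75.07 dB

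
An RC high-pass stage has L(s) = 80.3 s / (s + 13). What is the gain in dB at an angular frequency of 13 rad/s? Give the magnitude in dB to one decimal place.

35.1 dB

|j13| = 13
|j13 + 13| = √(13² + 13²) = 18.38
|L(j13)| = 80.3 × 13 / 18.38 = 56.781
20 log₁₀(56.781) = 35.08 dB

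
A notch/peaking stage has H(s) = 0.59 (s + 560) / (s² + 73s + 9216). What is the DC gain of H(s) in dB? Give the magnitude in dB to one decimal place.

-28.9 dB

H(0) = 0.59 × 560 / 9216 = 0.035851
20 log₁₀(0.035851) = -28.91 dB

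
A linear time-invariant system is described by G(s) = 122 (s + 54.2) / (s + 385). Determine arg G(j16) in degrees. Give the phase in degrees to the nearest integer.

∠(j16 + 54.2) = arctan(16/54.2) = 16.45°
∠(j16 + 385) = arctan(16/385) = 2.38°
∠G(j16) = 16.45° − 2.38° = 14.07°

14 deg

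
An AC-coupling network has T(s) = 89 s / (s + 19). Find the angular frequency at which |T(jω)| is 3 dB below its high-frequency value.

19 rad/sec

For a single-pole high-pass, the −3 dB point is at the pole: ω = 19 rad/sec.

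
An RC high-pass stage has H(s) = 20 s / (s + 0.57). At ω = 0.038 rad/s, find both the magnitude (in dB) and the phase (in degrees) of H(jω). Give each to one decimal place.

|j0.038| = 0.038
|j0.038 + 0.57| = √(0.038² + 0.57²) = 0.5713
|H(j0.038)| = 20 × 0.038 / 0.5713 = 1.3304
20 log₁₀(1.3304) = 2.48 dB
∠(j0.038) = 90.00°
∠(j0.038 + 0.57) = arctan(0.038/0.57) = 3.81°
∠H(j0.038) = 90.00° − 3.81° = 86.19°

|H| = 2.5 dB, ∠H = 86.2°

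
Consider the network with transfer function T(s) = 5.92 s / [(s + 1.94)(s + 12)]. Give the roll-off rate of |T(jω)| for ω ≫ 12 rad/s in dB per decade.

-20 dB/decade

With 1 zero and 2 poles, the high-frequency asymptotic slope is 20 × (1 − 2) = -20 dB/decade.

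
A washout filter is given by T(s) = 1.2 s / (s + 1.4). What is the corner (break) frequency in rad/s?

1.4 rad/s

The single real pole at s = −1.4 gives a corner at ω = 1.4 rad/s.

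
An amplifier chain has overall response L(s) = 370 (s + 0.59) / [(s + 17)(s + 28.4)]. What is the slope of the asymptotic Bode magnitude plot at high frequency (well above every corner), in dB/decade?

With 1 zero and 2 poles, the high-frequency asymptotic slope is 20 × (1 − 2) = -20 dB/decade.

-20 dB/decade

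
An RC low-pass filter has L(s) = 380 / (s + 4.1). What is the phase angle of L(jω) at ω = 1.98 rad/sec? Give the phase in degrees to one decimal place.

∠(j1.98 + 4.1) = arctan(1.98/4.1) = 25.78°
∠L(j1.98) = −25.78° = -25.78°

-25.8°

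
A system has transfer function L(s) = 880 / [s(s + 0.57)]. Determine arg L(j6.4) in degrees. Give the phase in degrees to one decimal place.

-174.9°

∠(j6.4 + 0.57) = arctan(6.4/0.57) = 84.91°
∠(j6.4) = 90.00°
∠L(j6.4) = − (84.91° + 90.00°) = -174.91°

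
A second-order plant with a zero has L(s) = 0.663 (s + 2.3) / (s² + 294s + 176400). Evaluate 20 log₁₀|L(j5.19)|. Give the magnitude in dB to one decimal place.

|j5.19 + 2.3| = √(5.19² + 2.3²) = 5.677
|(j5.19)² + 294(j5.19) + 176400| = |1.7637e+05 + j1525.9| = 1.764e+05
|L(j5.19)| = 0.663 × 5.677 / 1.764e+05 = 2.1339e-05
20 log₁₀(2.1339e-05) = -93.42 dB

-93.4 dB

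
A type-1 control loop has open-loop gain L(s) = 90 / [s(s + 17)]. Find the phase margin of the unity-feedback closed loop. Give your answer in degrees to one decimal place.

73.4°

Gain crossover: |L(jω)| = 1 at ω ≈ 5.07 rad/s.
∠L(j5.07) = −90° − arctan(5.07/17) ≈ -106.62°
PM = 180° + (-106.62°) = 73.38°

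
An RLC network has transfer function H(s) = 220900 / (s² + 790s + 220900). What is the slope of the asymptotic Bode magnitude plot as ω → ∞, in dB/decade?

-40 dB/decade

With 0 zeros and 2 poles, the high-frequency asymptotic slope is 20 × (0 − 2) = -40 dB/decade.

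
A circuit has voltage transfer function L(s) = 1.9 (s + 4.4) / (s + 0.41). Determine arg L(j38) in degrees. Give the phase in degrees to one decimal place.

-6.0 deg

∠(j38 + 4.4) = arctan(38/4.4) = 83.40°
∠(j38 + 0.41) = arctan(38/0.41) = 89.38°
∠L(j38) = 83.40° − 89.38° = -5.99°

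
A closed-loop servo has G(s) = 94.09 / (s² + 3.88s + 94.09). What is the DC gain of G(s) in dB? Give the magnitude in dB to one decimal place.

G(0) = 94.09 / 94.09 = 1
20 log₁₀(1) = 0.00 dB

0.0 dB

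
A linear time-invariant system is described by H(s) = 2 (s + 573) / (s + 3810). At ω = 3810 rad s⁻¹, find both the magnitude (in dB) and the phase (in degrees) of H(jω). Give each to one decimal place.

|j3810 + 573| = √(3810² + 573²) = 3853
|j3810 + 3810| = √(3810² + 3810²) = 5388
|H(j3810)| = 2 × 3853 / 5388 = 1.4301
20 log₁₀(1.4301) = 3.11 dB
∠(j3810 + 573) = arctan(3810/573) = 81.45°
∠(j3810 + 3810) = arctan(3810/3810) = 45.00°
∠H(j3810) = 81.45° − 45.00° = 36.45°

|H| = 3.1 dB, ∠H = 36.4°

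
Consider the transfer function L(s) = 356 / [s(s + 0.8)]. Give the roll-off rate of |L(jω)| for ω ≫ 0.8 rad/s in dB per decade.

With 0 zeros and 2 poles, the high-frequency asymptotic slope is 20 × (0 − 2) = -40 dB/decade.

-40 dB/decade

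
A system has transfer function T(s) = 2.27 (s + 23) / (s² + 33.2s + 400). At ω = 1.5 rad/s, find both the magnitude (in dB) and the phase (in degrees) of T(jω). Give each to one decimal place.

|T| = -17.7 dB, ∠T = -3.4 deg

|j1.5 + 23| = √(1.5² + 23²) = 23.05
|(j1.5)² + 33.2(j1.5) + 400| = |397.75 + j49.8| = 400.9
|T(j1.5)| = 2.27 × 23.05 / 400.9 = 0.13052
20 log₁₀(0.13052) = -17.69 dB
∠(j1.5 + 23) = arctan(1.5/23) = 3.73°
∠[(j1.5)² + 33.2(j1.5) + 400] = ∠[397.75 + j49.8] = 7.14°
∠T(j1.5) = 3.73° − 7.14° = -3.41°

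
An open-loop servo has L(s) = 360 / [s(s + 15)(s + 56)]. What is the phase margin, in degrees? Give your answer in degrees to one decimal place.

Gain crossover: |L(jω)| = 1 at ω ≈ 0.428 rad s⁻¹.
∠L(j0.428) = −90° − arctan(0.428/15) − arctan(0.428/56) ≈ -92.07°
PM = 180° + (-92.07°) = 87.93°

87.9°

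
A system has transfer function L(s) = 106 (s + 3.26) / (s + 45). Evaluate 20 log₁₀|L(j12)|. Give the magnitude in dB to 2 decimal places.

29.04 dB

|j12 + 3.26| = √(12² + 3.26²) = 12.43
|j12 + 45| = √(12² + 45²) = 46.57
|L(j12)| = 106 × 12.43 / 46.57 = 28.302
20 log₁₀(28.302) = 29.036 dB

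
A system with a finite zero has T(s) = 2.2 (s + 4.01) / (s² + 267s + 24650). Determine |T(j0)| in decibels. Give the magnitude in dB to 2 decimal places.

T(0) = 2.2 × 4.01 / 24650 = 0.00035789
20 log₁₀(0.00035789) = -68.925 dB

-68.92 dB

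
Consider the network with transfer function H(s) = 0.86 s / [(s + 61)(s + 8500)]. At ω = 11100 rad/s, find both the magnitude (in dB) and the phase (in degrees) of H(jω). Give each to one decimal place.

|H| = -84.2 dB, ∠H = -52.2°

|j11100| = 1.11e+04
|j11100 + 61| = √(11100² + 61²) = 1.11e+04
|j11100 + 8500| = √(11100² + 8500²) = 1.398e+04
|H(j11100)| = 0.86 × 1.11e+04 / (1.11e+04 × 1.398e+04) = 6.1512e-05
20 log₁₀(6.1512e-05) = -84.22 dB
∠(j11100) = 90.00°
∠(j11100 + 61) = arctan(11100/61) = 89.69°
∠(j11100 + 8500) = arctan(11100/8500) = 52.56°
∠H(j11100) = 90.00° − (89.69° + 52.56°) = -52.24°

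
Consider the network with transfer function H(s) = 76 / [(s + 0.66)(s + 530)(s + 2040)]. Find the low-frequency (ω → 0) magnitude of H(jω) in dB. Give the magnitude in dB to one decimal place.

H(0) = 76 / (0.66 × 530 × 2040) = 0.0001065
20 log₁₀(0.0001065) = -79.45 dB

-79.5 dB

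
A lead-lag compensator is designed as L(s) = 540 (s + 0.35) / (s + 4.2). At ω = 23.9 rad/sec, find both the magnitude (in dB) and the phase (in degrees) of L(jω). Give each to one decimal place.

|j23.9 + 0.35| = √(23.9² + 0.35²) = 23.9
|j23.9 + 4.2| = √(23.9² + 4.2²) = 24.27
|L(j23.9)| = 540 × 23.9 / 24.27 = 531.91
20 log₁₀(531.91) = 54.52 dB
∠(j23.9 + 0.35) = arctan(23.9/0.35) = 89.16°
∠(j23.9 + 4.2) = arctan(23.9/4.2) = 80.03°
∠L(j23.9) = 89.16° − 80.03° = 9.13°

|L| = 54.5 dB, ∠L = 9.1°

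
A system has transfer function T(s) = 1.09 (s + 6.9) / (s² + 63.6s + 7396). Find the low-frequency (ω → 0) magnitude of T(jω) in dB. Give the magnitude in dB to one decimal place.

-59.9 dB

T(0) = 1.09 × 6.9 / 7396 = 0.0010169
20 log₁₀(0.0010169) = -59.85 dB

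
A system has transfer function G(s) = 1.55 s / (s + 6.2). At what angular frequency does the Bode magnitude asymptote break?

The single real pole at s = −6.2 gives a corner at ω = 6.2 rad/s.

6.2 rad/s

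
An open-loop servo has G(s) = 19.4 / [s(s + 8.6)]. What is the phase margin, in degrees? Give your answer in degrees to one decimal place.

Gain crossover: |G(jω)| = 1 at ω ≈ 2.19 rad/s.
∠G(j2.19) = −90° − arctan(2.19/8.6) ≈ -104.26°
PM = 180° + (-104.26°) = 75.74°

75.7°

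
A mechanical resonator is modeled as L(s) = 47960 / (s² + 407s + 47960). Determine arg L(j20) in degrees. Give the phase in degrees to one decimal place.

-9.7 deg

∠[(j20)² + 407(j20) + 47960] = ∠[47560 + j8140] = 9.71°
∠L(j20) = −9.71° = -9.71°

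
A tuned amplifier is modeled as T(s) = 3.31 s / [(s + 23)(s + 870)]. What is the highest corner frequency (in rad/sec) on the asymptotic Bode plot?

Break frequencies occur at each pole and zero magnitude: 23 rad/sec, 870 rad/sec.
The highest is 870 rad/sec.

870 rad/sec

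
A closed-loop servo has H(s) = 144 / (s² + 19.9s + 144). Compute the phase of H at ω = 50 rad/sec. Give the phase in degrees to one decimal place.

-157.1°

∠[(j50)² + 19.9(j50) + 144] = ∠[-2356 + j995] = 157.10°
∠H(j50) = −157.10° = -157.10°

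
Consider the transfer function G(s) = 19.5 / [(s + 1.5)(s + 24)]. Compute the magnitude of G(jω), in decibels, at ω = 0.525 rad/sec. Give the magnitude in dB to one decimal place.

-5.8 dB

|j0.525 + 1.5| = √(0.525² + 1.5²) = 1.589
|j0.525 + 24| = √(0.525² + 24²) = 24.01
|G(j0.525)| = 19.5 / (1.589 × 24.01) = 0.51113
20 log₁₀(0.51113) = -5.83 dB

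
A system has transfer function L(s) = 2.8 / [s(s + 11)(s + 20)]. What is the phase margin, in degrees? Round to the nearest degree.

90 deg

Gain crossover: |L(jω)| = 1 at ω ≈ 0.0127 rad s⁻¹.
∠L(j0.0127) = −90° − arctan(0.0127/11) − arctan(0.0127/20) ≈ -90.10°
PM = 180° + (-90.10°) = 89.90°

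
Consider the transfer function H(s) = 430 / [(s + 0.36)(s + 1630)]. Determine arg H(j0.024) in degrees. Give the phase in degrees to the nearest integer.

∠(j0.024 + 0.36) = arctan(0.024/0.36) = 3.81°
∠(j0.024 + 1630) = arctan(0.024/1630) = 0.00°
∠H(j0.024) = − (3.81° + 0.00°) = -3.81°

-4 deg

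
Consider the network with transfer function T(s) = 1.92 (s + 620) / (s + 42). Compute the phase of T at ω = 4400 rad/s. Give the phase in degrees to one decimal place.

-7.5°

∠(j4400 + 620) = arctan(4400/620) = 81.98°
∠(j4400 + 42) = arctan(4400/42) = 89.45°
∠T(j4400) = 81.98° − 89.45° = -7.47°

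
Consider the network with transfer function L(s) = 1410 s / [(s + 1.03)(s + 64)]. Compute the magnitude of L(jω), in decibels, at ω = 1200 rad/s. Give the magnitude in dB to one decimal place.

1.4 dB

|j1200| = 1200
|j1200 + 1.03| = √(1200² + 1.03²) = 1200
|j1200 + 64| = √(1200² + 64²) = 1202
|L(j1200)| = 1410 × 1200 / (1200 × 1202) = 1.1733
20 log₁₀(1.1733) = 1.39 dB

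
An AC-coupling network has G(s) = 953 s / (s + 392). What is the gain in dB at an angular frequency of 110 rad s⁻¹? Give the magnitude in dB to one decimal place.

|j110| = 110
|j110 + 392| = √(110² + 392²) = 407.1
|G(j110)| = 953 × 110 / 407.1 = 257.48
20 log₁₀(257.48) = 48.21 dB

48.2 dB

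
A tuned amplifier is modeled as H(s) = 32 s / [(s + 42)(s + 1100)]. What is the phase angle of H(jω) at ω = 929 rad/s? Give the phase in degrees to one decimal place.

-37.6°

∠(j929) = 90.00°
∠(j929 + 42) = arctan(929/42) = 87.41°
∠(j929 + 1100) = arctan(929/1100) = 40.18°
∠H(j929) = 90.00° − (87.41° + 40.18°) = -37.59°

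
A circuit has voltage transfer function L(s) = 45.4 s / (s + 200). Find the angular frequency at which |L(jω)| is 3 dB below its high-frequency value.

200 rad/s

For a single-pole high-pass, the −3 dB point is at the pole: ω = 200 rad/s.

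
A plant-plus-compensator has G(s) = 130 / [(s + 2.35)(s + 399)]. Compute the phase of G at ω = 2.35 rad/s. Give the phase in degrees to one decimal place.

∠(j2.35 + 2.35) = arctan(2.35/2.35) = 45.00°
∠(j2.35 + 399) = arctan(2.35/399) = 0.34°
∠G(j2.35) = − (45.00° + 0.34°) = -45.34°

-45.3°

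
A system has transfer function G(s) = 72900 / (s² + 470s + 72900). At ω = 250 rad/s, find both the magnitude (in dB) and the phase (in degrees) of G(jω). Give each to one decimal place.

|(j250)² + 470(j250) + 72900| = |10400 + j1.175e+05| = 1.18e+05
|G(j250)| = 72900 / 1.18e+05 = 0.61801
20 log₁₀(0.61801) = -4.18 dB
∠[(j250)² + 470(j250) + 72900] = ∠[10400 + j1.175e+05] = 84.94°
∠G(j250) = −84.94° = -84.94°

|G| = -4.2 dB, ∠G = -84.9°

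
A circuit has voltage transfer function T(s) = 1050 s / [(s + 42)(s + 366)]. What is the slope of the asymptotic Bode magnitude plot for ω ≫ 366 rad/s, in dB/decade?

-20 dB/decade

With 1 zero and 2 poles, the high-frequency asymptotic slope is 20 × (1 − 2) = -20 dB/decade.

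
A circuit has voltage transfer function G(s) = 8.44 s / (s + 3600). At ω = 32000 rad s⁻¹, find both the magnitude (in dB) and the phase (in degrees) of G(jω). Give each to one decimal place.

|G| = 18.5 dB, ∠G = 6.4°

|j32000| = 3.2e+04
|j32000 + 3600| = √(32000² + 3600²) = 3.22e+04
|G(j32000)| = 8.44 × 3.2e+04 / 3.22e+04 = 8.3871
20 log₁₀(8.3871) = 18.47 dB
∠(j32000) = 90.00°
∠(j32000 + 3600) = arctan(32000/3600) = 83.58°
∠G(j32000) = 90.00° − 83.58° = 6.42°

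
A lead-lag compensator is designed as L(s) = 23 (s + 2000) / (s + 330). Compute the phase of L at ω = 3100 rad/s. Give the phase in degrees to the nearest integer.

∠(j3100 + 2000) = arctan(3100/2000) = 57.17°
∠(j3100 + 330) = arctan(3100/330) = 83.92°
∠L(j3100) = 57.17° − 83.92° = -26.75°

-27°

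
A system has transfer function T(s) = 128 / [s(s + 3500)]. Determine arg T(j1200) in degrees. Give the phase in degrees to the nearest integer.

-109°

∠(j1200 + 3500) = arctan(1200/3500) = 18.92°
∠(j1200) = 90.00°
∠T(j1200) = − (18.92° + 90.00°) = -108.92°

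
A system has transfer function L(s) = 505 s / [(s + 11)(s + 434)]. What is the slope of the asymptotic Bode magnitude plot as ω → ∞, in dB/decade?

With 1 zero and 2 poles, the high-frequency asymptotic slope is 20 × (1 − 2) = -20 dB/decade.

-20 dB/decade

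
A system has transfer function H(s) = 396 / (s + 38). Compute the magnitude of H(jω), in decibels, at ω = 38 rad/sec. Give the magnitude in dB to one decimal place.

17.3 dB

|j38 + 38| = √(38² + 38²) = 53.74
|H(j38)| = 396 / 53.74 = 7.3688
20 log₁₀(7.3688) = 17.35 dB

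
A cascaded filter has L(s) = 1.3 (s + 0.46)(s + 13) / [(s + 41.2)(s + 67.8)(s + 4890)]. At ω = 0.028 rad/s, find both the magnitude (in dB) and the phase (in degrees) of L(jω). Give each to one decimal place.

|L| = -124.9 dB, ∠L = 3.5°

|j0.028 + 0.46| = √(0.028² + 0.46²) = 0.4609
|j0.028 + 13| = √(0.028² + 13²) = 13
|j0.028 + 41.2| = √(0.028² + 41.2²) = 41.2
|j0.028 + 67.8| = √(0.028² + 67.8²) = 67.8
|j0.028 + 4890| = √(0.028² + 4890²) = 4890
|L(j0.028)| = 1.3 × 0.4609 × 13 / (41.2 × 67.8 × 4890) = 5.7018e-07
20 log₁₀(5.7018e-07) = -124.88 dB
∠(j0.028 + 0.46) = arctan(0.028/0.46) = 3.48°
∠(j0.028 + 13) = arctan(0.028/13) = 0.12°
∠(j0.028 + 41.2) = arctan(0.028/41.2) = 0.04°
∠(j0.028 + 67.8) = arctan(0.028/67.8) = 0.02°
∠(j0.028 + 4890) = arctan(0.028/4890) = 0.00°
∠L(j0.028) = 3.48° + 0.12° − (0.04° + 0.02° + 0.00°) = 3.54°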